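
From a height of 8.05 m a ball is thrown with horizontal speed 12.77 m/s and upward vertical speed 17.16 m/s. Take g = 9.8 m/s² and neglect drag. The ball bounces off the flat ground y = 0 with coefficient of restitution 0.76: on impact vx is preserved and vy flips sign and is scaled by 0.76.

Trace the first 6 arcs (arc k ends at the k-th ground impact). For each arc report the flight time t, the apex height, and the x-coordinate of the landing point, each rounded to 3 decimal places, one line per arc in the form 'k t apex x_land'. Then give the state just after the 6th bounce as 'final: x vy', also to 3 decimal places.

1 3.921 23.074 50.072
2 3.298 13.327 92.192
3 2.507 7.698 124.204
4 1.905 4.446 148.533
5 1.448 2.568 167.023
6 1.100 1.483 181.075
final: 181.075 4.098

Arc 1: start y=8.050, vy=17.160 → t=3.921, apex=23.074, x_land=50.072, impact vy=-21.266
  bounce: vy ← 0.76·21.266 = 16.162
Arc 2: start y=0.000, vy=16.162 → t=3.298, apex=13.327, x_land=92.192, impact vy=-16.162
  bounce: vy ← 0.76·16.162 = 12.283
Arc 3: start y=0.000, vy=12.283 → t=2.507, apex=7.698, x_land=124.204, impact vy=-12.283
  bounce: vy ← 0.76·12.283 = 9.335
Arc 4: start y=0.000, vy=9.335 → t=1.905, apex=4.446, x_land=148.533, impact vy=-9.335
  bounce: vy ← 0.76·9.335 = 7.095
Arc 5: start y=0.000, vy=7.095 → t=1.448, apex=2.568, x_land=167.023, impact vy=-7.095
  bounce: vy ← 0.76·7.095 = 5.392
Arc 6: start y=0.000, vy=5.392 → t=1.100, apex=1.483, x_land=181.075, impact vy=-5.392
  bounce: vy ← 0.76·5.392 = 4.098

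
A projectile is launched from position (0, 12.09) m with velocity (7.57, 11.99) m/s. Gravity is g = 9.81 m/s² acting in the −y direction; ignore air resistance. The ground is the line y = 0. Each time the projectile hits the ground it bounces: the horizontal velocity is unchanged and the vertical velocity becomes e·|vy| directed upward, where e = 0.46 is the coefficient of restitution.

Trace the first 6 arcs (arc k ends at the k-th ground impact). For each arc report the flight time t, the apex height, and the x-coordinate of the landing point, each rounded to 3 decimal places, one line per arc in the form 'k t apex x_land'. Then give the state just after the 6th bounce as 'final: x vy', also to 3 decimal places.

1 3.212 19.417 24.314
2 1.830 4.109 38.170
3 0.842 0.869 44.544
4 0.387 0.184 47.477
5 0.178 0.039 48.825
6 0.082 0.008 49.446
final: 49.446 0.185

Arc 1: start y=12.090, vy=11.990 → t=3.212, apex=19.417, x_land=24.314, impact vy=-19.518
  bounce: vy ← 0.46·19.518 = 8.978
Arc 2: start y=0.000, vy=8.978 → t=1.830, apex=4.109, x_land=38.170, impact vy=-8.978
  bounce: vy ← 0.46·8.978 = 4.130
Arc 3: start y=0.000, vy=4.130 → t=0.842, apex=0.869, x_land=44.544, impact vy=-4.130
  bounce: vy ← 0.46·4.130 = 1.900
Arc 4: start y=0.000, vy=1.900 → t=0.387, apex=0.184, x_land=47.477, impact vy=-1.900
  bounce: vy ← 0.46·1.900 = 0.874
Arc 5: start y=0.000, vy=0.874 → t=0.178, apex=0.039, x_land=48.825, impact vy=-0.874
  bounce: vy ← 0.46·0.874 = 0.402
Arc 6: start y=0.000, vy=0.402 → t=0.082, apex=0.008, x_land=49.446, impact vy=-0.402
  bounce: vy ← 0.46·0.402 = 0.185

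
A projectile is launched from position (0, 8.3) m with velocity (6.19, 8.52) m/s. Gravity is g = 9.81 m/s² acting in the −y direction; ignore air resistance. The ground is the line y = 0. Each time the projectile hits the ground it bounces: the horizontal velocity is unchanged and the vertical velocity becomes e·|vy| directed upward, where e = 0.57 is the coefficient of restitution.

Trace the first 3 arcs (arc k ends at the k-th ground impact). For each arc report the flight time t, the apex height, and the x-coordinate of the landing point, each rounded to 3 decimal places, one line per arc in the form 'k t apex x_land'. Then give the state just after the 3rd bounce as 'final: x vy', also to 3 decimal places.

Arc 1: start y=8.300, vy=8.520 → t=2.433, apex=12.000, x_land=15.058, impact vy=-15.344
  bounce: vy ← 0.57·15.344 = 8.746
Arc 2: start y=0.000, vy=8.746 → t=1.783, apex=3.899, x_land=26.095, impact vy=-8.746
  bounce: vy ← 0.57·8.746 = 4.985
Arc 3: start y=0.000, vy=4.985 → t=1.016, apex=1.267, x_land=32.386, impact vy=-4.985
  bounce: vy ← 0.57·4.985 = 2.842

1 2.433 12.000 15.058
2 1.783 3.899 26.095
3 1.016 1.267 32.386
final: 32.386 2.842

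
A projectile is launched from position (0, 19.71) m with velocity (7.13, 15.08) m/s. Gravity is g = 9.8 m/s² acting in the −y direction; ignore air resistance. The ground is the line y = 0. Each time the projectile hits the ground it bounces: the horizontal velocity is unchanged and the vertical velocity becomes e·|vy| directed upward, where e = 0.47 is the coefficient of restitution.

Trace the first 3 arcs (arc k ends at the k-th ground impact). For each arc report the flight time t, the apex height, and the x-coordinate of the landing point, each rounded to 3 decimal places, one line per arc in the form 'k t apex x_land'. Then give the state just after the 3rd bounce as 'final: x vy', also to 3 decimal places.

Arc 1: start y=19.710, vy=15.080 → t=4.067, apex=31.312, x_land=28.995, impact vy=-24.773
  bounce: vy ← 0.47·24.773 = 11.644
Arc 2: start y=0.000, vy=11.644 → t=2.376, apex=6.917, x_land=45.938, impact vy=-11.644
  bounce: vy ← 0.47·11.644 = 5.472
Arc 3: start y=0.000, vy=5.472 → t=1.117, apex=1.528, x_land=53.901, impact vy=-5.472
  bounce: vy ← 0.47·5.472 = 2.572

1 4.067 31.312 28.995
2 2.376 6.917 45.938
3 1.117 1.528 53.901
final: 53.901 2.572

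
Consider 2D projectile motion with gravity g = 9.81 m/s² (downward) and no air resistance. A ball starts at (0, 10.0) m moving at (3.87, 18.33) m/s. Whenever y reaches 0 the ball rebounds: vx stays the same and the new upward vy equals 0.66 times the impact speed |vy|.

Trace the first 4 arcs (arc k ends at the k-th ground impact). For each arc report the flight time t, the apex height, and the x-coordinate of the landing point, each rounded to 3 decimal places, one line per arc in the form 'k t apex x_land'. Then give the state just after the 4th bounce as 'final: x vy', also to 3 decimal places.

Arc 1: start y=10.000, vy=18.330 → t=4.220, apex=27.125, x_land=16.332, impact vy=-23.069
  bounce: vy ← 0.66·23.069 = 15.226
Arc 2: start y=0.000, vy=15.226 → t=3.104, apex=11.816, x_land=28.345, impact vy=-15.226
  bounce: vy ← 0.66·15.226 = 10.049
Arc 3: start y=0.000, vy=10.049 → t=2.049, apex=5.147, x_land=36.273, impact vy=-10.049
  bounce: vy ← 0.66·10.049 = 6.632
Arc 4: start y=0.000, vy=6.632 → t=1.352, apex=2.242, x_land=41.506, impact vy=-6.632
  bounce: vy ← 0.66·6.632 = 4.377

1 4.220 27.125 16.332
2 3.104 11.816 28.345
3 2.049 5.147 36.273
4 1.352 2.242 41.506
final: 41.506 4.377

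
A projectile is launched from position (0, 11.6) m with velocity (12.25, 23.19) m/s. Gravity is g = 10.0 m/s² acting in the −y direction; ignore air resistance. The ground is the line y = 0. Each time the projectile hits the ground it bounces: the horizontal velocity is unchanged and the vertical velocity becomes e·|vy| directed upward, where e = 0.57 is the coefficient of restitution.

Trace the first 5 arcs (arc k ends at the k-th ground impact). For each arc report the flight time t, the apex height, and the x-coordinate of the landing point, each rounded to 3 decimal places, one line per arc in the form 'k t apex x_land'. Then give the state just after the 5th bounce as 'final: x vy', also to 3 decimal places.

Arc 1: start y=11.600, vy=23.190 → t=5.093, apex=38.489, x_land=62.395, impact vy=-27.745
  bounce: vy ← 0.57·27.745 = 15.815
Arc 2: start y=0.000, vy=15.815 → t=3.163, apex=12.505, x_land=101.141, impact vy=-15.815
  bounce: vy ← 0.57·15.815 = 9.014
Arc 3: start y=0.000, vy=9.014 → t=1.803, apex=4.063, x_land=123.226, impact vy=-9.014
  bounce: vy ← 0.57·9.014 = 5.138
Arc 4: start y=0.000, vy=5.138 → t=1.028, apex=1.320, x_land=135.814, impact vy=-5.138
  bounce: vy ← 0.57·5.138 = 2.929
Arc 5: start y=0.000, vy=2.929 → t=0.586, apex=0.429, x_land=142.990, impact vy=-2.929
  bounce: vy ← 0.57·2.929 = 1.669

1 5.093 38.489 62.395
2 3.163 12.505 101.141
3 1.803 4.063 123.226
4 1.028 1.320 135.814
5 0.586 0.429 142.990
final: 142.990 1.669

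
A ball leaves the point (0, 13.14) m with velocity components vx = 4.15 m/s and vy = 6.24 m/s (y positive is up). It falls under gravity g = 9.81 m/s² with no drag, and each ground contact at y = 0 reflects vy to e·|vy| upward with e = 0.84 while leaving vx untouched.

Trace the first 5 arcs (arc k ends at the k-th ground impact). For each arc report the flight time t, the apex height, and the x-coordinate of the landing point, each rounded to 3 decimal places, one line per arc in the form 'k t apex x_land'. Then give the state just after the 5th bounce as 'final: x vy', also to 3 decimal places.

1 2.392 15.125 9.927
2 2.950 10.672 22.170
3 2.478 7.530 32.454
4 2.082 5.313 41.092
5 1.749 3.749 48.349
final: 48.349 7.204

Arc 1: start y=13.140, vy=6.240 → t=2.392, apex=15.125, x_land=9.927, impact vy=-17.226
  bounce: vy ← 0.84·17.226 = 14.470
Arc 2: start y=0.000, vy=14.470 → t=2.950, apex=10.672, x_land=22.170, impact vy=-14.470
  bounce: vy ← 0.84·14.470 = 12.155
Arc 3: start y=0.000, vy=12.155 → t=2.478, apex=7.530, x_land=32.454, impact vy=-12.155
  bounce: vy ← 0.84·12.155 = 10.210
Arc 4: start y=0.000, vy=10.210 → t=2.082, apex=5.313, x_land=41.092, impact vy=-10.210
  bounce: vy ← 0.84·10.210 = 8.576
Arc 5: start y=0.000, vy=8.576 → t=1.749, apex=3.749, x_land=48.349, impact vy=-8.576
  bounce: vy ← 0.84·8.576 = 7.204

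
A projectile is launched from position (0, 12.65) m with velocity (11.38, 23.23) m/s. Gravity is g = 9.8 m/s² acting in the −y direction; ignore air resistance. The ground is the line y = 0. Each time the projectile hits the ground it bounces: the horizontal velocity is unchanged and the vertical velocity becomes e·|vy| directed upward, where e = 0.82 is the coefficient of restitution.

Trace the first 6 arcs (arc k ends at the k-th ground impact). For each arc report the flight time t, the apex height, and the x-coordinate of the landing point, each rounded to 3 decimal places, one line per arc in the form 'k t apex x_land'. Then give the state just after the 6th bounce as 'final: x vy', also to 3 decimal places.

1 5.234 40.182 59.564
2 4.696 27.019 113.008
3 3.851 18.167 156.833
4 3.158 12.216 192.769
5 2.589 8.214 222.237
6 2.123 5.523 246.401
final: 246.401 8.532

Arc 1: start y=12.650, vy=23.230 → t=5.234, apex=40.182, x_land=59.564, impact vy=-28.064
  bounce: vy ← 0.82·28.064 = 23.012
Arc 2: start y=0.000, vy=23.012 → t=4.696, apex=27.019, x_land=113.008, impact vy=-23.012
  bounce: vy ← 0.82·23.012 = 18.870
Arc 3: start y=0.000, vy=18.870 → t=3.851, apex=18.167, x_land=156.833, impact vy=-18.870
  bounce: vy ← 0.82·18.870 = 15.473
Arc 4: start y=0.000, vy=15.473 → t=3.158, apex=12.216, x_land=192.769, impact vy=-15.473
  bounce: vy ← 0.82·15.473 = 12.688
Arc 5: start y=0.000, vy=12.688 → t=2.589, apex=8.214, x_land=222.237, impact vy=-12.688
  bounce: vy ← 0.82·12.688 = 10.404
Arc 6: start y=0.000, vy=10.404 → t=2.123, apex=5.523, x_land=246.401, impact vy=-10.404
  bounce: vy ← 0.82·10.404 = 8.532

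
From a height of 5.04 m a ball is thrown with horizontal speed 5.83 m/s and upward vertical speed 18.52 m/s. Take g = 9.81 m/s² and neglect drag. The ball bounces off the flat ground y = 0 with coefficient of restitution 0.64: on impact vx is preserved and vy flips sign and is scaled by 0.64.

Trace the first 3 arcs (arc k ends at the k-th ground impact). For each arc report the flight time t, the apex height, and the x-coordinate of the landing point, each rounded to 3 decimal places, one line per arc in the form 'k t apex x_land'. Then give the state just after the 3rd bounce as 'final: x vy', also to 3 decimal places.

1 4.031 22.522 23.499
2 2.743 9.225 39.489
3 1.755 3.779 49.723
final: 49.723 5.510

Arc 1: start y=5.040, vy=18.520 → t=4.031, apex=22.522, x_land=23.499, impact vy=-21.021
  bounce: vy ← 0.64·21.021 = 13.453
Arc 2: start y=0.000, vy=13.453 → t=2.743, apex=9.225, x_land=39.489, impact vy=-13.453
  bounce: vy ← 0.64·13.453 = 8.610
Arc 3: start y=0.000, vy=8.610 → t=1.755, apex=3.779, x_land=49.723, impact vy=-8.610
  bounce: vy ← 0.64·8.610 = 5.510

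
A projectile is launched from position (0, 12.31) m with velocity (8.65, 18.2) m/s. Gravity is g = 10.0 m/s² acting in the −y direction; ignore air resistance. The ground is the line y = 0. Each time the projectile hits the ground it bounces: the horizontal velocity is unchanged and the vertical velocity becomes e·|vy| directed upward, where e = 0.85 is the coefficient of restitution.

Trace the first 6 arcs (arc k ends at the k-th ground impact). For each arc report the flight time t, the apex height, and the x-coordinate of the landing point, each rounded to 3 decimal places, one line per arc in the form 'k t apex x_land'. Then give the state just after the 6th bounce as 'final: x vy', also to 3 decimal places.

Arc 1: start y=12.310, vy=18.200 → t=4.223, apex=28.872, x_land=36.529, impact vy=-24.030
  bounce: vy ← 0.85·24.030 = 20.425
Arc 2: start y=0.000, vy=20.425 → t=4.085, apex=20.860, x_land=71.865, impact vy=-20.425
  bounce: vy ← 0.85·20.425 = 17.362
Arc 3: start y=0.000, vy=17.362 → t=3.472, apex=15.071, x_land=101.901, impact vy=-17.362
  bounce: vy ← 0.85·17.362 = 14.757
Arc 4: start y=0.000, vy=14.757 → t=2.951, apex=10.889, x_land=127.431, impact vy=-14.757
  bounce: vy ← 0.85·14.757 = 12.544
Arc 5: start y=0.000, vy=12.544 → t=2.509, apex=7.867, x_land=149.132, impact vy=-12.544
  bounce: vy ← 0.85·12.544 = 10.662
Arc 6: start y=0.000, vy=10.662 → t=2.132, apex=5.684, x_land=167.577, impact vy=-10.662
  bounce: vy ← 0.85·10.662 = 9.063

1 4.223 28.872 36.529
2 4.085 20.860 71.865
3 3.472 15.071 101.901
4 2.951 10.889 127.431
5 2.509 7.867 149.132
6 2.132 5.684 167.577
final: 167.577 9.063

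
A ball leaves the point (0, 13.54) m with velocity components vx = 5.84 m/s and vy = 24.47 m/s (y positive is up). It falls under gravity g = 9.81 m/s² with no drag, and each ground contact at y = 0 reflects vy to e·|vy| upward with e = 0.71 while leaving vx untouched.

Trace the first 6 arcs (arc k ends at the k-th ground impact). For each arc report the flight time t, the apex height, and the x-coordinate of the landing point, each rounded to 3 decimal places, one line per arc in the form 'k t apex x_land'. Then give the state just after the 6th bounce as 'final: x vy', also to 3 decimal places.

1 5.491 44.059 32.070
2 4.256 22.210 56.924
3 3.022 11.196 74.571
4 2.145 5.644 87.100
5 1.523 2.845 95.995
6 1.081 1.434 102.311
final: 102.311 3.766

Arc 1: start y=13.540, vy=24.470 → t=5.491, apex=44.059, x_land=32.070, impact vy=-29.401
  bounce: vy ← 0.71·29.401 = 20.875
Arc 2: start y=0.000, vy=20.875 → t=4.256, apex=22.210, x_land=56.924, impact vy=-20.875
  bounce: vy ← 0.71·20.875 = 14.821
Arc 3: start y=0.000, vy=14.821 → t=3.022, apex=11.196, x_land=74.571, impact vy=-14.821
  bounce: vy ← 0.71·14.821 = 10.523
Arc 4: start y=0.000, vy=10.523 → t=2.145, apex=5.644, x_land=87.100, impact vy=-10.523
  bounce: vy ← 0.71·10.523 = 7.471
Arc 5: start y=0.000, vy=7.471 → t=1.523, apex=2.845, x_land=95.995, impact vy=-7.471
  bounce: vy ← 0.71·7.471 = 5.305
Arc 6: start y=0.000, vy=5.305 → t=1.081, apex=1.434, x_land=102.311, impact vy=-5.305
  bounce: vy ← 0.71·5.305 = 3.766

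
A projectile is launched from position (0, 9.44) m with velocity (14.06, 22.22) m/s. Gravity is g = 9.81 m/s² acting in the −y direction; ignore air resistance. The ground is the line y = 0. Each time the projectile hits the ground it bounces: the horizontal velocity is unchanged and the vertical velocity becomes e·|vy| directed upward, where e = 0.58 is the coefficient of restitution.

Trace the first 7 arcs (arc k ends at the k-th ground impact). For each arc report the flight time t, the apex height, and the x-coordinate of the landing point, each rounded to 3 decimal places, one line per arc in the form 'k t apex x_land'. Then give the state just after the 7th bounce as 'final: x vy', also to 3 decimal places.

1 4.921 34.605 69.191
2 3.081 11.641 112.512
3 1.787 3.916 137.637
4 1.036 1.317 152.210
5 0.601 0.443 160.663
6 0.349 0.149 165.565
7 0.202 0.050 168.408
final: 168.408 0.575

Arc 1: start y=9.440, vy=22.220 → t=4.921, apex=34.605, x_land=69.191, impact vy=-26.057
  bounce: vy ← 0.58·26.057 = 15.113
Arc 2: start y=0.000, vy=15.113 → t=3.081, apex=11.641, x_land=112.512, impact vy=-15.113
  bounce: vy ← 0.58·15.113 = 8.765
Arc 3: start y=0.000, vy=8.765 → t=1.787, apex=3.916, x_land=137.637, impact vy=-8.765
  bounce: vy ← 0.58·8.765 = 5.084
Arc 4: start y=0.000, vy=5.084 → t=1.036, apex=1.317, x_land=152.210, impact vy=-5.084
  bounce: vy ← 0.58·5.084 = 2.949
Arc 5: start y=0.000, vy=2.949 → t=0.601, apex=0.443, x_land=160.663, impact vy=-2.949
  bounce: vy ← 0.58·2.949 = 1.710
Arc 6: start y=0.000, vy=1.710 → t=0.349, apex=0.149, x_land=165.565, impact vy=-1.710
  bounce: vy ← 0.58·1.710 = 0.992
Arc 7: start y=0.000, vy=0.992 → t=0.202, apex=0.050, x_land=168.408, impact vy=-0.992
  bounce: vy ← 0.58·0.992 = 0.575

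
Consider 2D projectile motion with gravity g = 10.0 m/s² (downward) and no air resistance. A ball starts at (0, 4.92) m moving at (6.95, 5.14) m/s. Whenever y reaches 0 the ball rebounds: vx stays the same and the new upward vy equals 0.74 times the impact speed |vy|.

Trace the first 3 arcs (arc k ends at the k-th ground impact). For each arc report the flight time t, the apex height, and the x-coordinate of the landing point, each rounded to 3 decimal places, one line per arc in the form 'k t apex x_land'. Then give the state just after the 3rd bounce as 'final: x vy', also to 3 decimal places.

Arc 1: start y=4.920, vy=5.140 → t=1.631, apex=6.241, x_land=11.337, impact vy=-11.172
  bounce: vy ← 0.74·11.172 = 8.267
Arc 2: start y=0.000, vy=8.267 → t=1.653, apex=3.418, x_land=22.829, impact vy=-8.267
  bounce: vy ← 0.74·8.267 = 6.118
Arc 3: start y=0.000, vy=6.118 → t=1.224, apex=1.871, x_land=31.333, impact vy=-6.118
  bounce: vy ← 0.74·6.118 = 4.527

1 1.631 6.241 11.337
2 1.653 3.418 22.829
3 1.224 1.871 31.333
final: 31.333 4.527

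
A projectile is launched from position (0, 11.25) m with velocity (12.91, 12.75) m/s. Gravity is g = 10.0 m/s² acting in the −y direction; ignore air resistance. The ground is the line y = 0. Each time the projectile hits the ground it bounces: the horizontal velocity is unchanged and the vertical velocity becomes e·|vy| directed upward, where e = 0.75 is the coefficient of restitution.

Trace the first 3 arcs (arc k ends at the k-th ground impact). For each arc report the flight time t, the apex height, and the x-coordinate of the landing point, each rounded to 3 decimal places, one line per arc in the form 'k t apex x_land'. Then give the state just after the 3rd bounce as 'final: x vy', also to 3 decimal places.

Arc 1: start y=11.250, vy=12.750 → t=3.244, apex=19.378, x_land=41.876, impact vy=-19.687
  bounce: vy ← 0.75·19.687 = 14.765
Arc 2: start y=0.000, vy=14.765 → t=2.953, apex=10.900, x_land=79.999, impact vy=-14.765
  bounce: vy ← 0.75·14.765 = 11.074
Arc 3: start y=0.000, vy=11.074 → t=2.215, apex=6.131, x_land=108.591, impact vy=-11.074
  bounce: vy ← 0.75·11.074 = 8.305

1 3.244 19.378 41.876
2 2.953 10.900 79.999
3 2.215 6.131 108.591
final: 108.591 8.305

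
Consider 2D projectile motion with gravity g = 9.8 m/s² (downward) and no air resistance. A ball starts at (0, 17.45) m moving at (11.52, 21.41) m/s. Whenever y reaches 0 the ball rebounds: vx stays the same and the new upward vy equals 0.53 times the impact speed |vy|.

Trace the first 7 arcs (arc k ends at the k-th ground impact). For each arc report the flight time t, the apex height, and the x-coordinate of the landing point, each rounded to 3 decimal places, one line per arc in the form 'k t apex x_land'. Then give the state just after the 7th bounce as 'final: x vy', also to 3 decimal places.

Arc 1: start y=17.450, vy=21.410 → t=5.072, apex=40.837, x_land=58.425, impact vy=-28.291
  bounce: vy ← 0.53·28.291 = 14.994
Arc 2: start y=0.000, vy=14.994 → t=3.060, apex=11.471, x_land=93.677, impact vy=-14.994
  bounce: vy ← 0.53·14.994 = 7.947
Arc 3: start y=0.000, vy=7.947 → t=1.622, apex=3.222, x_land=112.361, impact vy=-7.947
  bounce: vy ← 0.53·7.947 = 4.212
Arc 4: start y=0.000, vy=4.212 → t=0.860, apex=0.905, x_land=122.263, impact vy=-4.212
  bounce: vy ← 0.53·4.212 = 2.232
Arc 5: start y=0.000, vy=2.232 → t=0.456, apex=0.254, x_land=127.511, impact vy=-2.232
  bounce: vy ← 0.53·2.232 = 1.183
Arc 6: start y=0.000, vy=1.183 → t=0.241, apex=0.071, x_land=130.293, impact vy=-1.183
  bounce: vy ← 0.53·1.183 = 0.627
Arc 7: start y=0.000, vy=0.627 → t=0.128, apex=0.020, x_land=131.767, impact vy=-0.627
  bounce: vy ← 0.53·0.627 = 0.332

1 5.072 40.837 58.425
2 3.060 11.471 93.677
3 1.622 3.222 112.361
4 0.860 0.905 122.263
5 0.456 0.254 127.511
6 0.241 0.071 130.293
7 0.128 0.020 131.767
final: 131.767 0.332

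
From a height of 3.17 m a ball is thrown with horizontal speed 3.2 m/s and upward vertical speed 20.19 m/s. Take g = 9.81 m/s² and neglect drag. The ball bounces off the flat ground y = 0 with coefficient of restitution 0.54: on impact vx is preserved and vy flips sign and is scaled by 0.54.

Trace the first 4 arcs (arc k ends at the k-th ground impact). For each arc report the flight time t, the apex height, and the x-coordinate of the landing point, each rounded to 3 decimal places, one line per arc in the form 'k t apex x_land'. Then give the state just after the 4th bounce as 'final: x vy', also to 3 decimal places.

1 4.268 23.947 13.656
2 2.386 6.983 21.293
3 1.289 2.036 25.416
4 0.696 0.594 27.643
final: 27.643 1.843

Arc 1: start y=3.170, vy=20.190 → t=4.268, apex=23.947, x_land=13.656, impact vy=-21.676
  bounce: vy ← 0.54·21.676 = 11.705
Arc 2: start y=0.000, vy=11.705 → t=2.386, apex=6.983, x_land=21.293, impact vy=-11.705
  bounce: vy ← 0.54·11.705 = 6.321
Arc 3: start y=0.000, vy=6.321 → t=1.289, apex=2.036, x_land=25.416, impact vy=-6.321
  bounce: vy ← 0.54·6.321 = 3.413
Arc 4: start y=0.000, vy=3.413 → t=0.696, apex=0.594, x_land=27.643, impact vy=-3.413
  bounce: vy ← 0.54·3.413 = 1.843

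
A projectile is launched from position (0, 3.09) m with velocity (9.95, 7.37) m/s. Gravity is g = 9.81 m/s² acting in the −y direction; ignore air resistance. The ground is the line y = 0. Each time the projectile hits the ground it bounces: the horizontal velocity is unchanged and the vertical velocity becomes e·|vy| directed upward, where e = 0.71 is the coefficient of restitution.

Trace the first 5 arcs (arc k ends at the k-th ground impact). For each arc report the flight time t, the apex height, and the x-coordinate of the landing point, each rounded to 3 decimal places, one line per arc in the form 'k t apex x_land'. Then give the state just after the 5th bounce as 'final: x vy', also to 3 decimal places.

Arc 1: start y=3.090, vy=7.370 → t=1.844, apex=5.858, x_land=18.349, impact vy=-10.721
  bounce: vy ← 0.71·10.721 = 7.612
Arc 2: start y=0.000, vy=7.612 → t=1.552, apex=2.953, x_land=33.791, impact vy=-7.612
  bounce: vy ← 0.71·7.612 = 5.405
Arc 3: start y=0.000, vy=5.405 → t=1.102, apex=1.489, x_land=44.754, impact vy=-5.405
  bounce: vy ← 0.71·5.405 = 3.837
Arc 4: start y=0.000, vy=3.837 → t=0.782, apex=0.750, x_land=52.538, impact vy=-3.837
  bounce: vy ← 0.71·3.837 = 2.724
Arc 5: start y=0.000, vy=2.724 → t=0.555, apex=0.378, x_land=58.064, impact vy=-2.724
  bounce: vy ← 0.71·2.724 = 1.934

1 1.844 5.858 18.349
2 1.552 2.953 33.791
3 1.102 1.489 44.754
4 0.782 0.750 52.538
5 0.555 0.378 58.064
final: 58.064 1.934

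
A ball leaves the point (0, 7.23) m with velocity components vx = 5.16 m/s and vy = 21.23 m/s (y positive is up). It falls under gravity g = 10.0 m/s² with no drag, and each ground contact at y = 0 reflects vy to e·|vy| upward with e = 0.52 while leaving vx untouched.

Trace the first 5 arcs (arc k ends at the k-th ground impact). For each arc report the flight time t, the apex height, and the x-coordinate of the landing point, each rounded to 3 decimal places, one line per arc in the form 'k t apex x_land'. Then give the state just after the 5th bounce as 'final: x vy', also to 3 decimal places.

Arc 1: start y=7.230, vy=21.230 → t=4.563, apex=29.766, x_land=23.545, impact vy=-24.399
  bounce: vy ← 0.52·24.399 = 12.687
Arc 2: start y=0.000, vy=12.687 → t=2.537, apex=8.049, x_land=36.638, impact vy=-12.687
  bounce: vy ← 0.52·12.687 = 6.597
Arc 3: start y=0.000, vy=6.597 → t=1.319, apex=2.176, x_land=43.447, impact vy=-6.597
  bounce: vy ← 0.52·6.597 = 3.431
Arc 4: start y=0.000, vy=3.431 → t=0.686, apex=0.588, x_land=46.987, impact vy=-3.431
  bounce: vy ← 0.52·3.431 = 1.784
Arc 5: start y=0.000, vy=1.784 → t=0.357, apex=0.159, x_land=48.828, impact vy=-1.784
  bounce: vy ← 0.52·1.784 = 0.928

1 4.563 29.766 23.545
2 2.537 8.049 36.638
3 1.319 2.176 43.447
4 0.686 0.588 46.987
5 0.357 0.159 48.828
final: 48.828 0.928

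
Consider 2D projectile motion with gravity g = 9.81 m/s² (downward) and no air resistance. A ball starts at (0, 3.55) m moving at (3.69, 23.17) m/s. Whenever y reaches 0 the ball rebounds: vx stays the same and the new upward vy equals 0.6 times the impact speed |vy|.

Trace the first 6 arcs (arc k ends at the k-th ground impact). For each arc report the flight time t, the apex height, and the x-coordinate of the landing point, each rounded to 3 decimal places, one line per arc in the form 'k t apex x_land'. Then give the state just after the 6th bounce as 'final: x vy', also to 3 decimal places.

1 4.872 30.912 17.979
2 3.013 11.128 29.095
3 1.808 4.006 35.765
4 1.085 1.442 39.766
5 0.651 0.519 42.167
6 0.390 0.187 43.608
final: 43.608 1.149

Arc 1: start y=3.550, vy=23.170 → t=4.872, apex=30.912, x_land=17.979, impact vy=-24.627
  bounce: vy ← 0.6·24.627 = 14.776
Arc 2: start y=0.000, vy=14.776 → t=3.013, apex=11.128, x_land=29.095, impact vy=-14.776
  bounce: vy ← 0.6·14.776 = 8.866
Arc 3: start y=0.000, vy=8.866 → t=1.808, apex=4.006, x_land=35.765, impact vy=-8.866
  bounce: vy ← 0.6·8.866 = 5.319
Arc 4: start y=0.000, vy=5.319 → t=1.085, apex=1.442, x_land=39.766, impact vy=-5.319
  bounce: vy ← 0.6·5.319 = 3.192
Arc 5: start y=0.000, vy=3.192 → t=0.651, apex=0.519, x_land=42.167, impact vy=-3.192
  bounce: vy ← 0.6·3.192 = 1.915
Arc 6: start y=0.000, vy=1.915 → t=0.390, apex=0.187, x_land=43.608, impact vy=-1.915
  bounce: vy ← 0.6·1.915 = 1.149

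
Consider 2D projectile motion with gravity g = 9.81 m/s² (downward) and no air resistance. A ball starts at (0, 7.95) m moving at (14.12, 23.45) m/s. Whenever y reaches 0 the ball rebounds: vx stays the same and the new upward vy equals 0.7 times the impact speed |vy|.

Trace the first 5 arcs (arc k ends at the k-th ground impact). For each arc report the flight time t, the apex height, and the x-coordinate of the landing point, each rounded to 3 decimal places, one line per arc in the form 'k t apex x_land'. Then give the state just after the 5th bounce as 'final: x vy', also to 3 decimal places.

Arc 1: start y=7.950, vy=23.450 → t=5.099, apex=35.978, x_land=71.994, impact vy=-26.568
  bounce: vy ← 0.7·26.568 = 18.598
Arc 2: start y=0.000, vy=18.598 → t=3.792, apex=17.629, x_land=125.532, impact vy=-18.598
  bounce: vy ← 0.7·18.598 = 13.019
Arc 3: start y=0.000, vy=13.019 → t=2.654, apex=8.638, x_land=163.008, impact vy=-13.019
  bounce: vy ← 0.7·13.019 = 9.113
Arc 4: start y=0.000, vy=9.113 → t=1.858, apex=4.233, x_land=189.241, impact vy=-9.113
  bounce: vy ← 0.7·9.113 = 6.379
Arc 5: start y=0.000, vy=6.379 → t=1.301, apex=2.074, x_land=207.605, impact vy=-6.379
  bounce: vy ← 0.7·6.379 = 4.465

1 5.099 35.978 71.994
2 3.792 17.629 125.532
3 2.654 8.638 163.008
4 1.858 4.233 189.241
5 1.301 2.074 207.605
final: 207.605 4.465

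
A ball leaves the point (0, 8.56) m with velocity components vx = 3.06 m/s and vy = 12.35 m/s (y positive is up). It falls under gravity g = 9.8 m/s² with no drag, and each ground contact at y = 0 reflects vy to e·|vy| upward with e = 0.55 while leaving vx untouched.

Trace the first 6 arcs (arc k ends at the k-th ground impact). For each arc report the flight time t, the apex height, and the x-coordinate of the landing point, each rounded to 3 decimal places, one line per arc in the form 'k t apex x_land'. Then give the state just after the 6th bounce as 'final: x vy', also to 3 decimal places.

Arc 1: start y=8.560, vy=12.350 → t=3.086, apex=16.342, x_land=9.444, impact vy=-17.897
  bounce: vy ← 0.55·17.897 = 9.843
Arc 2: start y=0.000, vy=9.843 → t=2.009, apex=4.943, x_land=15.591, impact vy=-9.843
  bounce: vy ← 0.55·9.843 = 5.414
Arc 3: start y=0.000, vy=5.414 → t=1.105, apex=1.495, x_land=18.972, impact vy=-5.414
  bounce: vy ← 0.55·5.414 = 2.978
Arc 4: start y=0.000, vy=2.978 → t=0.608, apex=0.452, x_land=20.832, impact vy=-2.978
  bounce: vy ← 0.55·2.978 = 1.638
Arc 5: start y=0.000, vy=1.638 → t=0.334, apex=0.137, x_land=21.855, impact vy=-1.638
  bounce: vy ← 0.55·1.638 = 0.901
Arc 6: start y=0.000, vy=0.901 → t=0.184, apex=0.041, x_land=22.417, impact vy=-0.901
  bounce: vy ← 0.55·0.901 = 0.495

1 3.086 16.342 9.444
2 2.009 4.943 15.591
3 1.105 1.495 18.972
4 0.608 0.452 20.832
5 0.334 0.137 21.855
6 0.184 0.041 22.417
final: 22.417 0.495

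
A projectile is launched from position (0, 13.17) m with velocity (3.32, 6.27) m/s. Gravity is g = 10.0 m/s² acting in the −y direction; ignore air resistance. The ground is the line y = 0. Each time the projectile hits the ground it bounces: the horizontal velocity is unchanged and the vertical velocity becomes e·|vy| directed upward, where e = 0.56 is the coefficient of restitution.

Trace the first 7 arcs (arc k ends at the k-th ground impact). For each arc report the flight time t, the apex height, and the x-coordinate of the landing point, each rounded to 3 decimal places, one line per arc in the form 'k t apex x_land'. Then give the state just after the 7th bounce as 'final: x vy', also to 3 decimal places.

1 2.367 15.136 7.858
2 1.949 4.747 14.328
3 1.091 1.489 17.950
4 0.611 0.467 19.979
5 0.342 0.146 21.115
6 0.192 0.046 21.752
7 0.107 0.014 22.108
final: 22.108 0.300

Arc 1: start y=13.170, vy=6.270 → t=2.367, apex=15.136, x_land=7.858, impact vy=-17.399
  bounce: vy ← 0.56·17.399 = 9.743
Arc 2: start y=0.000, vy=9.743 → t=1.949, apex=4.747, x_land=14.328, impact vy=-9.743
  bounce: vy ← 0.56·9.743 = 5.456
Arc 3: start y=0.000, vy=5.456 → t=1.091, apex=1.489, x_land=17.950, impact vy=-5.456
  bounce: vy ← 0.56·5.456 = 3.055
Arc 4: start y=0.000, vy=3.055 → t=0.611, apex=0.467, x_land=19.979, impact vy=-3.055
  bounce: vy ← 0.56·3.055 = 1.711
Arc 5: start y=0.000, vy=1.711 → t=0.342, apex=0.146, x_land=21.115, impact vy=-1.711
  bounce: vy ← 0.56·1.711 = 0.958
Arc 6: start y=0.000, vy=0.958 → t=0.192, apex=0.046, x_land=21.752, impact vy=-0.958
  bounce: vy ← 0.56·0.958 = 0.537
Arc 7: start y=0.000, vy=0.537 → t=0.107, apex=0.014, x_land=22.108, impact vy=-0.537
  bounce: vy ← 0.56·0.537 = 0.300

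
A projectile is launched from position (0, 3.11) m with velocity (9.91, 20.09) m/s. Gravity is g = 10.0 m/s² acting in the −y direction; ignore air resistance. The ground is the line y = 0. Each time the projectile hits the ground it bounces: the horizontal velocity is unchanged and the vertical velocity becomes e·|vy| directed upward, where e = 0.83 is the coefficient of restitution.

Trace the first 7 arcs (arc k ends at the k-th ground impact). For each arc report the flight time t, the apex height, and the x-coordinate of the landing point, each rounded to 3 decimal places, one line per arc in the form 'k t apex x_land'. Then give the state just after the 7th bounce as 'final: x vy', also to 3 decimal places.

1 4.167 23.290 41.298
2 3.583 16.045 76.802
3 2.974 11.053 106.271
4 2.468 7.615 130.730
5 2.049 5.246 151.031
6 1.700 3.614 167.881
7 1.411 2.490 181.867
final: 181.867 5.857

Arc 1: start y=3.110, vy=20.090 → t=4.167, apex=23.290, x_land=41.298, impact vy=-21.583
  bounce: vy ← 0.83·21.583 = 17.914
Arc 2: start y=0.000, vy=17.914 → t=3.583, apex=16.045, x_land=76.802, impact vy=-17.914
  bounce: vy ← 0.83·17.914 = 14.868
Arc 3: start y=0.000, vy=14.868 → t=2.974, apex=11.053, x_land=106.271, impact vy=-14.868
  bounce: vy ← 0.83·14.868 = 12.341
Arc 4: start y=0.000, vy=12.341 → t=2.468, apex=7.615, x_land=130.730, impact vy=-12.341
  bounce: vy ← 0.83·12.341 = 10.243
Arc 5: start y=0.000, vy=10.243 → t=2.049, apex=5.246, x_land=151.031, impact vy=-10.243
  bounce: vy ← 0.83·10.243 = 8.501
Arc 6: start y=0.000, vy=8.501 → t=1.700, apex=3.614, x_land=167.881, impact vy=-8.501
  bounce: vy ← 0.83·8.501 = 7.056
Arc 7: start y=0.000, vy=7.056 → t=1.411, apex=2.490, x_land=181.867, impact vy=-7.056
  bounce: vy ← 0.83·7.056 = 5.857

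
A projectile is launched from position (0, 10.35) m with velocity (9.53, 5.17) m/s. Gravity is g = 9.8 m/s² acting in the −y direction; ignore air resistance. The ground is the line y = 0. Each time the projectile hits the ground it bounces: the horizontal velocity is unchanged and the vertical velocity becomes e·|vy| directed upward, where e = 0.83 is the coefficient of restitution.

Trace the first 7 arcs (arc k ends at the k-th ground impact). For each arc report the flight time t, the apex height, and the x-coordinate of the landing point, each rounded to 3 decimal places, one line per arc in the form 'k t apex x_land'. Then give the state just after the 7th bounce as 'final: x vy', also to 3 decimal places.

Arc 1: start y=10.350, vy=5.170 → t=2.074, apex=11.714, x_land=19.762, impact vy=-15.152
  bounce: vy ← 0.83·15.152 = 12.576
Arc 2: start y=0.000, vy=12.576 → t=2.567, apex=8.070, x_land=44.222, impact vy=-12.576
  bounce: vy ← 0.83·12.576 = 10.438
Arc 3: start y=0.000, vy=10.438 → t=2.130, apex=5.559, x_land=64.523, impact vy=-10.438
  bounce: vy ← 0.83·10.438 = 8.664
Arc 4: start y=0.000, vy=8.664 → t=1.768, apex=3.830, x_land=81.374, impact vy=-8.664
  bounce: vy ← 0.83·8.664 = 7.191
Arc 5: start y=0.000, vy=7.191 → t=1.468, apex=2.638, x_land=95.359, impact vy=-7.191
  bounce: vy ← 0.83·7.191 = 5.969
Arc 6: start y=0.000, vy=5.969 → t=1.218, apex=1.818, x_land=106.968, impact vy=-5.969
  bounce: vy ← 0.83·5.969 = 4.954
Arc 7: start y=0.000, vy=4.954 → t=1.011, apex=1.252, x_land=116.602, impact vy=-4.954
  bounce: vy ← 0.83·4.954 = 4.112

1 2.074 11.714 19.762
2 2.567 8.070 44.222
3 2.130 5.559 64.523
4 1.768 3.830 81.374
5 1.468 2.638 95.359
6 1.218 1.818 106.968
7 1.011 1.252 116.602
final: 116.602 4.112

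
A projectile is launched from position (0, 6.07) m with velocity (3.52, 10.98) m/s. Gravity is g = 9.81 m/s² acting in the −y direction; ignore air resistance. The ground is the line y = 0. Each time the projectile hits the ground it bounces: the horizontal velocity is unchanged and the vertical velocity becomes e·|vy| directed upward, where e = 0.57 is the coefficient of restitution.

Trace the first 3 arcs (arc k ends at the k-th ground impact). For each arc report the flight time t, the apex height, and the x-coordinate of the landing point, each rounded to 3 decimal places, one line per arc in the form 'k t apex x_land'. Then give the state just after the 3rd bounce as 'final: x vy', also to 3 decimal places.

Arc 1: start y=6.070, vy=10.980 → t=2.697, apex=12.215, x_land=9.495, impact vy=-15.481
  bounce: vy ← 0.57·15.481 = 8.824
Arc 2: start y=0.000, vy=8.824 → t=1.799, apex=3.969, x_land=15.827, impact vy=-8.824
  bounce: vy ← 0.57·8.824 = 5.030
Arc 3: start y=0.000, vy=5.030 → t=1.025, apex=1.289, x_land=19.437, impact vy=-5.030
  bounce: vy ← 0.57·5.030 = 2.867

1 2.697 12.215 9.495
2 1.799 3.969 15.827
3 1.025 1.289 19.437
final: 19.437 2.867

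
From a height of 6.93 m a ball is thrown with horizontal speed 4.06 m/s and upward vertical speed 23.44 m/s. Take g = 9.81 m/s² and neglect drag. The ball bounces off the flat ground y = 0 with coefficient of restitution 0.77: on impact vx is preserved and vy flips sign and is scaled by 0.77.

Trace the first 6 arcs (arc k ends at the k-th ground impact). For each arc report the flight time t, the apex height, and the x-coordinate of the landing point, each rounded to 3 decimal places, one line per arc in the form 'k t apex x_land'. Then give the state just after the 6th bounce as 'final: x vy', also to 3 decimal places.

Arc 1: start y=6.930, vy=23.440 → t=5.058, apex=34.934, x_land=20.536, impact vy=-26.180
  bounce: vy ← 0.77·26.180 = 20.159
Arc 2: start y=0.000, vy=20.159 → t=4.110, apex=20.712, x_land=37.222, impact vy=-20.159
  bounce: vy ← 0.77·20.159 = 15.522
Arc 3: start y=0.000, vy=15.522 → t=3.165, apex=12.280, x_land=50.070, impact vy=-15.522
  bounce: vy ← 0.77·15.522 = 11.952
Arc 4: start y=0.000, vy=11.952 → t=2.437, apex=7.281, x_land=59.963, impact vy=-11.952
  bounce: vy ← 0.77·11.952 = 9.203
Arc 5: start y=0.000, vy=9.203 → t=1.876, apex=4.317, x_land=67.581, impact vy=-9.203
  bounce: vy ← 0.77·9.203 = 7.086
Arc 6: start y=0.000, vy=7.086 → t=1.445, apex=2.559, x_land=73.446, impact vy=-7.086
  bounce: vy ← 0.77·7.086 = 5.457

1 5.058 34.934 20.536
2 4.110 20.712 37.222
3 3.165 12.280 50.070
4 2.437 7.281 59.963
5 1.876 4.317 67.581
6 1.445 2.559 73.446
final: 73.446 5.457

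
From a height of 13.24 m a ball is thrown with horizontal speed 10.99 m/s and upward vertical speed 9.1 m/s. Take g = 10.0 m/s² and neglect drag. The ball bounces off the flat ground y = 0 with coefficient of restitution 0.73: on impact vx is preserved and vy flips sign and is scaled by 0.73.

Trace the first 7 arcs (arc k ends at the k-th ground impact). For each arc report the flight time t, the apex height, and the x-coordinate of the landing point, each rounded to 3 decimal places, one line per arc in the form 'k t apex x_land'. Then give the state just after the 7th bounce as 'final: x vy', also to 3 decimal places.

1 2.774 17.380 30.491
2 2.722 9.262 60.407
3 1.987 4.936 82.245
4 1.451 2.630 98.187
5 1.059 1.402 109.824
6 0.773 0.747 118.320
7 0.564 0.398 124.522
final: 124.522 2.060

Arc 1: start y=13.240, vy=9.100 → t=2.774, apex=17.380, x_land=30.491, impact vy=-18.644
  bounce: vy ← 0.73·18.644 = 13.610
Arc 2: start y=0.000, vy=13.610 → t=2.722, apex=9.262, x_land=60.407, impact vy=-13.610
  bounce: vy ← 0.73·13.610 = 9.936
Arc 3: start y=0.000, vy=9.936 → t=1.987, apex=4.936, x_land=82.245, impact vy=-9.936
  bounce: vy ← 0.73·9.936 = 7.253
Arc 4: start y=0.000, vy=7.253 → t=1.451, apex=2.630, x_land=98.187, impact vy=-7.253
  bounce: vy ← 0.73·7.253 = 5.295
Arc 5: start y=0.000, vy=5.295 → t=1.059, apex=1.402, x_land=109.824, impact vy=-5.295
  bounce: vy ← 0.73·5.295 = 3.865
Arc 6: start y=0.000, vy=3.865 → t=0.773, apex=0.747, x_land=118.320, impact vy=-3.865
  bounce: vy ← 0.73·3.865 = 2.822
Arc 7: start y=0.000, vy=2.822 → t=0.564, apex=0.398, x_land=124.522, impact vy=-2.822
  bounce: vy ← 0.73·2.822 = 2.060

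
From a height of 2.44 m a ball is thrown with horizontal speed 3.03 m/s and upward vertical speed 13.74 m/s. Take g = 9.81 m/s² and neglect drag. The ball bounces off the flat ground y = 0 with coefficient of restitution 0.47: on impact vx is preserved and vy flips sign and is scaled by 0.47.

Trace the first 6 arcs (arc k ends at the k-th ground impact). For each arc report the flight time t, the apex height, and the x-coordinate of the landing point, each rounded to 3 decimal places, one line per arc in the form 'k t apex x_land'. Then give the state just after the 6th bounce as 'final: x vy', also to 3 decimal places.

1 2.969 12.062 8.995
2 1.474 2.665 13.462
3 0.693 0.589 15.561
4 0.326 0.130 16.548
5 0.153 0.029 17.011
6 0.072 0.006 17.229
final: 17.229 0.166

Arc 1: start y=2.440, vy=13.740 → t=2.969, apex=12.062, x_land=8.995, impact vy=-15.384
  bounce: vy ← 0.47·15.384 = 7.230
Arc 2: start y=0.000, vy=7.230 → t=1.474, apex=2.665, x_land=13.462, impact vy=-7.230
  bounce: vy ← 0.47·7.230 = 3.398
Arc 3: start y=0.000, vy=3.398 → t=0.693, apex=0.589, x_land=15.561, impact vy=-3.398
  bounce: vy ← 0.47·3.398 = 1.597
Arc 4: start y=0.000, vy=1.597 → t=0.326, apex=0.130, x_land=16.548, impact vy=-1.597
  bounce: vy ← 0.47·1.597 = 0.751
Arc 5: start y=0.000, vy=0.751 → t=0.153, apex=0.029, x_land=17.011, impact vy=-0.751
  bounce: vy ← 0.47·0.751 = 0.353
Arc 6: start y=0.000, vy=0.353 → t=0.072, apex=0.006, x_land=17.229, impact vy=-0.353
  bounce: vy ← 0.47·0.353 = 0.166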